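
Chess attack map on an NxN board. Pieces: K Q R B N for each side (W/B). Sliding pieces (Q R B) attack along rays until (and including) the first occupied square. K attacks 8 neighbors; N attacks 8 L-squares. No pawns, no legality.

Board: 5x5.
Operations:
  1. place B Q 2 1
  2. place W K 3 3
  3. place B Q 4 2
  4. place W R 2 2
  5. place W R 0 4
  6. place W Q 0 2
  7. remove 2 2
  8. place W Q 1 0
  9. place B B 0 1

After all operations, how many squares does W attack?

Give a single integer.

Answer: 21

Derivation:
Op 1: place BQ@(2,1)
Op 2: place WK@(3,3)
Op 3: place BQ@(4,2)
Op 4: place WR@(2,2)
Op 5: place WR@(0,4)
Op 6: place WQ@(0,2)
Op 7: remove (2,2)
Op 8: place WQ@(1,0)
Op 9: place BB@(0,1)
Per-piece attacks for W:
  WQ@(0,2): attacks (0,3) (0,4) (0,1) (1,2) (2,2) (3,2) (4,2) (1,3) (2,4) (1,1) (2,0) [ray(0,1) blocked at (0,4); ray(0,-1) blocked at (0,1); ray(1,0) blocked at (4,2)]
  WR@(0,4): attacks (0,3) (0,2) (1,4) (2,4) (3,4) (4,4) [ray(0,-1) blocked at (0,2)]
  WQ@(1,0): attacks (1,1) (1,2) (1,3) (1,4) (2,0) (3,0) (4,0) (0,0) (2,1) (0,1) [ray(1,1) blocked at (2,1); ray(-1,1) blocked at (0,1)]
  WK@(3,3): attacks (3,4) (3,2) (4,3) (2,3) (4,4) (4,2) (2,4) (2,2)
Union (21 distinct): (0,0) (0,1) (0,2) (0,3) (0,4) (1,1) (1,2) (1,3) (1,4) (2,0) (2,1) (2,2) (2,3) (2,4) (3,0) (3,2) (3,4) (4,0) (4,2) (4,3) (4,4)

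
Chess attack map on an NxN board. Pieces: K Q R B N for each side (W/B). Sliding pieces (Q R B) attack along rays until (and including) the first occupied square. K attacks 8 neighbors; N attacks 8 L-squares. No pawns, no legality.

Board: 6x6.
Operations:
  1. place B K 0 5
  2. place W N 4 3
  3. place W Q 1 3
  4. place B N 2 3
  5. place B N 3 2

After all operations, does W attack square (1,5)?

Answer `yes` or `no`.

Answer: yes

Derivation:
Op 1: place BK@(0,5)
Op 2: place WN@(4,3)
Op 3: place WQ@(1,3)
Op 4: place BN@(2,3)
Op 5: place BN@(3,2)
Per-piece attacks for W:
  WQ@(1,3): attacks (1,4) (1,5) (1,2) (1,1) (1,0) (2,3) (0,3) (2,4) (3,5) (2,2) (3,1) (4,0) (0,4) (0,2) [ray(1,0) blocked at (2,3)]
  WN@(4,3): attacks (5,5) (3,5) (2,4) (5,1) (3,1) (2,2)
W attacks (1,5): yes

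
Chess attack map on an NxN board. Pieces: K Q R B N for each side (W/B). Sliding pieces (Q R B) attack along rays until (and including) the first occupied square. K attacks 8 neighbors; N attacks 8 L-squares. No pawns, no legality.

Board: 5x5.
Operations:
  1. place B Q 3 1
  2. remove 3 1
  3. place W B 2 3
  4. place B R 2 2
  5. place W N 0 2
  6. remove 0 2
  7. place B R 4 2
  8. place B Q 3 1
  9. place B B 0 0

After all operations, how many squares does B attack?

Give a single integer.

Answer: 17

Derivation:
Op 1: place BQ@(3,1)
Op 2: remove (3,1)
Op 3: place WB@(2,3)
Op 4: place BR@(2,2)
Op 5: place WN@(0,2)
Op 6: remove (0,2)
Op 7: place BR@(4,2)
Op 8: place BQ@(3,1)
Op 9: place BB@(0,0)
Per-piece attacks for B:
  BB@(0,0): attacks (1,1) (2,2) [ray(1,1) blocked at (2,2)]
  BR@(2,2): attacks (2,3) (2,1) (2,0) (3,2) (4,2) (1,2) (0,2) [ray(0,1) blocked at (2,3); ray(1,0) blocked at (4,2)]
  BQ@(3,1): attacks (3,2) (3,3) (3,4) (3,0) (4,1) (2,1) (1,1) (0,1) (4,2) (4,0) (2,2) (2,0) [ray(1,1) blocked at (4,2); ray(-1,1) blocked at (2,2)]
  BR@(4,2): attacks (4,3) (4,4) (4,1) (4,0) (3,2) (2,2) [ray(-1,0) blocked at (2,2)]
Union (17 distinct): (0,1) (0,2) (1,1) (1,2) (2,0) (2,1) (2,2) (2,3) (3,0) (3,2) (3,3) (3,4) (4,0) (4,1) (4,2) (4,3) (4,4)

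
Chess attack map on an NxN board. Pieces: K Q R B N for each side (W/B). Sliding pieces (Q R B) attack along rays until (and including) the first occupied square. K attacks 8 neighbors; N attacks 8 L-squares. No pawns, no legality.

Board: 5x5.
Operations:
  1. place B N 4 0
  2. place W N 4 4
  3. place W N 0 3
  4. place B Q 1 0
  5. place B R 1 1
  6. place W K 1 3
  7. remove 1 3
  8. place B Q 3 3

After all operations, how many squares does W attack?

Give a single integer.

Op 1: place BN@(4,0)
Op 2: place WN@(4,4)
Op 3: place WN@(0,3)
Op 4: place BQ@(1,0)
Op 5: place BR@(1,1)
Op 6: place WK@(1,3)
Op 7: remove (1,3)
Op 8: place BQ@(3,3)
Per-piece attacks for W:
  WN@(0,3): attacks (2,4) (1,1) (2,2)
  WN@(4,4): attacks (3,2) (2,3)
Union (5 distinct): (1,1) (2,2) (2,3) (2,4) (3,2)

Answer: 5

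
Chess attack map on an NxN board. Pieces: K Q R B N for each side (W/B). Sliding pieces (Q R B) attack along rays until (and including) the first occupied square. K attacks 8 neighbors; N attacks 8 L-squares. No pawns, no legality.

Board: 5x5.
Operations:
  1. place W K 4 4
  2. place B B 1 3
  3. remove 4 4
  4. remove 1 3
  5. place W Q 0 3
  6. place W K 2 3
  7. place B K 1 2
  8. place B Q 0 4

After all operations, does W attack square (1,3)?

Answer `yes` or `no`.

Op 1: place WK@(4,4)
Op 2: place BB@(1,3)
Op 3: remove (4,4)
Op 4: remove (1,3)
Op 5: place WQ@(0,3)
Op 6: place WK@(2,3)
Op 7: place BK@(1,2)
Op 8: place BQ@(0,4)
Per-piece attacks for W:
  WQ@(0,3): attacks (0,4) (0,2) (0,1) (0,0) (1,3) (2,3) (1,4) (1,2) [ray(0,1) blocked at (0,4); ray(1,0) blocked at (2,3); ray(1,-1) blocked at (1,2)]
  WK@(2,3): attacks (2,4) (2,2) (3,3) (1,3) (3,4) (3,2) (1,4) (1,2)
W attacks (1,3): yes

Answer: yes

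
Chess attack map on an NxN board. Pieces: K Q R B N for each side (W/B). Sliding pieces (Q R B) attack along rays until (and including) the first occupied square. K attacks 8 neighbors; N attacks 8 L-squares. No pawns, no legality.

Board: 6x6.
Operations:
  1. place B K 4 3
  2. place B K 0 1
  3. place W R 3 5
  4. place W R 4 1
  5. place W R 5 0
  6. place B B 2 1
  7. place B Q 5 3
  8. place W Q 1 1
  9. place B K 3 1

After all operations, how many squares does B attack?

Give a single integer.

Answer: 26

Derivation:
Op 1: place BK@(4,3)
Op 2: place BK@(0,1)
Op 3: place WR@(3,5)
Op 4: place WR@(4,1)
Op 5: place WR@(5,0)
Op 6: place BB@(2,1)
Op 7: place BQ@(5,3)
Op 8: place WQ@(1,1)
Op 9: place BK@(3,1)
Per-piece attacks for B:
  BK@(0,1): attacks (0,2) (0,0) (1,1) (1,2) (1,0)
  BB@(2,1): attacks (3,2) (4,3) (3,0) (1,2) (0,3) (1,0) [ray(1,1) blocked at (4,3)]
  BK@(3,1): attacks (3,2) (3,0) (4,1) (2,1) (4,2) (4,0) (2,2) (2,0)
  BK@(4,3): attacks (4,4) (4,2) (5,3) (3,3) (5,4) (5,2) (3,4) (3,2)
  BQ@(5,3): attacks (5,4) (5,5) (5,2) (5,1) (5,0) (4,3) (4,4) (3,5) (4,2) (3,1) [ray(0,-1) blocked at (5,0); ray(-1,0) blocked at (4,3); ray(-1,1) blocked at (3,5); ray(-1,-1) blocked at (3,1)]
Union (26 distinct): (0,0) (0,2) (0,3) (1,0) (1,1) (1,2) (2,0) (2,1) (2,2) (3,0) (3,1) (3,2) (3,3) (3,4) (3,5) (4,0) (4,1) (4,2) (4,3) (4,4) (5,0) (5,1) (5,2) (5,3) (5,4) (5,5)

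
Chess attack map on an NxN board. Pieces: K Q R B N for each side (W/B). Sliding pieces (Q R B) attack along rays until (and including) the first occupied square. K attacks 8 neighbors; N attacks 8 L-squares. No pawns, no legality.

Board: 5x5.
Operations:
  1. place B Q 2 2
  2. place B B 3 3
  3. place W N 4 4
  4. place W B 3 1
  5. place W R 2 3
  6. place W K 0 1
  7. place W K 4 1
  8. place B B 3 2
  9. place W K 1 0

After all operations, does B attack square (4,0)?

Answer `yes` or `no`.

Answer: no

Derivation:
Op 1: place BQ@(2,2)
Op 2: place BB@(3,3)
Op 3: place WN@(4,4)
Op 4: place WB@(3,1)
Op 5: place WR@(2,3)
Op 6: place WK@(0,1)
Op 7: place WK@(4,1)
Op 8: place BB@(3,2)
Op 9: place WK@(1,0)
Per-piece attacks for B:
  BQ@(2,2): attacks (2,3) (2,1) (2,0) (3,2) (1,2) (0,2) (3,3) (3,1) (1,3) (0,4) (1,1) (0,0) [ray(0,1) blocked at (2,3); ray(1,0) blocked at (3,2); ray(1,1) blocked at (3,3); ray(1,-1) blocked at (3,1)]
  BB@(3,2): attacks (4,3) (4,1) (2,3) (2,1) (1,0) [ray(1,-1) blocked at (4,1); ray(-1,1) blocked at (2,3); ray(-1,-1) blocked at (1,0)]
  BB@(3,3): attacks (4,4) (4,2) (2,4) (2,2) [ray(1,1) blocked at (4,4); ray(-1,-1) blocked at (2,2)]
B attacks (4,0): no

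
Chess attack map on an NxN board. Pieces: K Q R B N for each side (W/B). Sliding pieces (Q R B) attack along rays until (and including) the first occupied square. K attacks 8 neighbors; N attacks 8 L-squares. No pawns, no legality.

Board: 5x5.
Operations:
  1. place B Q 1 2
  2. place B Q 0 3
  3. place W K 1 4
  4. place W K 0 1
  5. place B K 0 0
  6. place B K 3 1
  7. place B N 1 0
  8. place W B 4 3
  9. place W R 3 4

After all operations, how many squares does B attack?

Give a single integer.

Op 1: place BQ@(1,2)
Op 2: place BQ@(0,3)
Op 3: place WK@(1,4)
Op 4: place WK@(0,1)
Op 5: place BK@(0,0)
Op 6: place BK@(3,1)
Op 7: place BN@(1,0)
Op 8: place WB@(4,3)
Op 9: place WR@(3,4)
Per-piece attacks for B:
  BK@(0,0): attacks (0,1) (1,0) (1,1)
  BQ@(0,3): attacks (0,4) (0,2) (0,1) (1,3) (2,3) (3,3) (4,3) (1,4) (1,2) [ray(0,-1) blocked at (0,1); ray(1,0) blocked at (4,3); ray(1,1) blocked at (1,4); ray(1,-1) blocked at (1,2)]
  BN@(1,0): attacks (2,2) (3,1) (0,2)
  BQ@(1,2): attacks (1,3) (1,4) (1,1) (1,0) (2,2) (3,2) (4,2) (0,2) (2,3) (3,4) (2,1) (3,0) (0,3) (0,1) [ray(0,1) blocked at (1,4); ray(0,-1) blocked at (1,0); ray(1,1) blocked at (3,4); ray(-1,1) blocked at (0,3); ray(-1,-1) blocked at (0,1)]
  BK@(3,1): attacks (3,2) (3,0) (4,1) (2,1) (4,2) (4,0) (2,2) (2,0)
Union (22 distinct): (0,1) (0,2) (0,3) (0,4) (1,0) (1,1) (1,2) (1,3) (1,4) (2,0) (2,1) (2,2) (2,3) (3,0) (3,1) (3,2) (3,3) (3,4) (4,0) (4,1) (4,2) (4,3)

Answer: 22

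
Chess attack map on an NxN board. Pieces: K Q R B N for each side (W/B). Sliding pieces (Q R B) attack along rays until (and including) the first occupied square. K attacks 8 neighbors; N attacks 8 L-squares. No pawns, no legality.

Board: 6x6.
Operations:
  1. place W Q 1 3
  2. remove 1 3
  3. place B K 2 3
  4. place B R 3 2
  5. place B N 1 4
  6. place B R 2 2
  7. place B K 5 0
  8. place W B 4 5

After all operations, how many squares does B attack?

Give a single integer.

Answer: 20

Derivation:
Op 1: place WQ@(1,3)
Op 2: remove (1,3)
Op 3: place BK@(2,3)
Op 4: place BR@(3,2)
Op 5: place BN@(1,4)
Op 6: place BR@(2,2)
Op 7: place BK@(5,0)
Op 8: place WB@(4,5)
Per-piece attacks for B:
  BN@(1,4): attacks (3,5) (2,2) (3,3) (0,2)
  BR@(2,2): attacks (2,3) (2,1) (2,0) (3,2) (1,2) (0,2) [ray(0,1) blocked at (2,3); ray(1,0) blocked at (3,2)]
  BK@(2,3): attacks (2,4) (2,2) (3,3) (1,3) (3,4) (3,2) (1,4) (1,2)
  BR@(3,2): attacks (3,3) (3,4) (3,5) (3,1) (3,0) (4,2) (5,2) (2,2) [ray(-1,0) blocked at (2,2)]
  BK@(5,0): attacks (5,1) (4,0) (4,1)
Union (20 distinct): (0,2) (1,2) (1,3) (1,4) (2,0) (2,1) (2,2) (2,3) (2,4) (3,0) (3,1) (3,2) (3,3) (3,4) (3,5) (4,0) (4,1) (4,2) (5,1) (5,2)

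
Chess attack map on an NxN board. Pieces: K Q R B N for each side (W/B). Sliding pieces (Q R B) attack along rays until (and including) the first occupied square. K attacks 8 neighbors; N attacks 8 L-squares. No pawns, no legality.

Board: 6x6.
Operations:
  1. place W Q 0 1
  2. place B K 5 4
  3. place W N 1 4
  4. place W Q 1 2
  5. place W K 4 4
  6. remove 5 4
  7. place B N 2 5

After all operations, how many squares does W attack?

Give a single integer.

Answer: 29

Derivation:
Op 1: place WQ@(0,1)
Op 2: place BK@(5,4)
Op 3: place WN@(1,4)
Op 4: place WQ@(1,2)
Op 5: place WK@(4,4)
Op 6: remove (5,4)
Op 7: place BN@(2,5)
Per-piece attacks for W:
  WQ@(0,1): attacks (0,2) (0,3) (0,4) (0,5) (0,0) (1,1) (2,1) (3,1) (4,1) (5,1) (1,2) (1,0) [ray(1,1) blocked at (1,2)]
  WQ@(1,2): attacks (1,3) (1,4) (1,1) (1,0) (2,2) (3,2) (4,2) (5,2) (0,2) (2,3) (3,4) (4,5) (2,1) (3,0) (0,3) (0,1) [ray(0,1) blocked at (1,4); ray(-1,-1) blocked at (0,1)]
  WN@(1,4): attacks (3,5) (2,2) (3,3) (0,2)
  WK@(4,4): attacks (4,5) (4,3) (5,4) (3,4) (5,5) (5,3) (3,5) (3,3)
Union (29 distinct): (0,0) (0,1) (0,2) (0,3) (0,4) (0,5) (1,0) (1,1) (1,2) (1,3) (1,4) (2,1) (2,2) (2,3) (3,0) (3,1) (3,2) (3,3) (3,4) (3,5) (4,1) (4,2) (4,3) (4,5) (5,1) (5,2) (5,3) (5,4) (5,5)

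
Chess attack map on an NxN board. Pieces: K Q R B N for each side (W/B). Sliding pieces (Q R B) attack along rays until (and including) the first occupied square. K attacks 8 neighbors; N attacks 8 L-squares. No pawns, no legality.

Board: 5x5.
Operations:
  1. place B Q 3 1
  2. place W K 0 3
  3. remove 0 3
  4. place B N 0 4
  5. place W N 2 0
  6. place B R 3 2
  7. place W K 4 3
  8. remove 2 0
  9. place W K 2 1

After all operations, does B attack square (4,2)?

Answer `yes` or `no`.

Answer: yes

Derivation:
Op 1: place BQ@(3,1)
Op 2: place WK@(0,3)
Op 3: remove (0,3)
Op 4: place BN@(0,4)
Op 5: place WN@(2,0)
Op 6: place BR@(3,2)
Op 7: place WK@(4,3)
Op 8: remove (2,0)
Op 9: place WK@(2,1)
Per-piece attacks for B:
  BN@(0,4): attacks (1,2) (2,3)
  BQ@(3,1): attacks (3,2) (3,0) (4,1) (2,1) (4,2) (4,0) (2,2) (1,3) (0,4) (2,0) [ray(0,1) blocked at (3,2); ray(-1,0) blocked at (2,1); ray(-1,1) blocked at (0,4)]
  BR@(3,2): attacks (3,3) (3,4) (3,1) (4,2) (2,2) (1,2) (0,2) [ray(0,-1) blocked at (3,1)]
B attacks (4,2): yes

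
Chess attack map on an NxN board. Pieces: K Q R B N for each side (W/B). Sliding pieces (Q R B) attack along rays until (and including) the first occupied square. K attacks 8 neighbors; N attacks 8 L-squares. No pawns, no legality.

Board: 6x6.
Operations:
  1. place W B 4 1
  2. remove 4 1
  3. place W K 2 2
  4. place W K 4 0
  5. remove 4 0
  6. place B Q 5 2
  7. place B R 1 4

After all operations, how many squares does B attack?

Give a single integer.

Answer: 21

Derivation:
Op 1: place WB@(4,1)
Op 2: remove (4,1)
Op 3: place WK@(2,2)
Op 4: place WK@(4,0)
Op 5: remove (4,0)
Op 6: place BQ@(5,2)
Op 7: place BR@(1,4)
Per-piece attacks for B:
  BR@(1,4): attacks (1,5) (1,3) (1,2) (1,1) (1,0) (2,4) (3,4) (4,4) (5,4) (0,4)
  BQ@(5,2): attacks (5,3) (5,4) (5,5) (5,1) (5,0) (4,2) (3,2) (2,2) (4,3) (3,4) (2,5) (4,1) (3,0) [ray(-1,0) blocked at (2,2)]
Union (21 distinct): (0,4) (1,0) (1,1) (1,2) (1,3) (1,5) (2,2) (2,4) (2,5) (3,0) (3,2) (3,4) (4,1) (4,2) (4,3) (4,4) (5,0) (5,1) (5,3) (5,4) (5,5)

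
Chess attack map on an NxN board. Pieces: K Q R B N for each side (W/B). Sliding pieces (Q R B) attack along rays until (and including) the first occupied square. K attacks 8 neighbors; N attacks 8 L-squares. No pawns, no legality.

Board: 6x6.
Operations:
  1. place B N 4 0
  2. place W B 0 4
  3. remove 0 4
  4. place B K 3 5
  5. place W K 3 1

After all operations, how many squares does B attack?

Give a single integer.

Op 1: place BN@(4,0)
Op 2: place WB@(0,4)
Op 3: remove (0,4)
Op 4: place BK@(3,5)
Op 5: place WK@(3,1)
Per-piece attacks for B:
  BK@(3,5): attacks (3,4) (4,5) (2,5) (4,4) (2,4)
  BN@(4,0): attacks (5,2) (3,2) (2,1)
Union (8 distinct): (2,1) (2,4) (2,5) (3,2) (3,4) (4,4) (4,5) (5,2)

Answer: 8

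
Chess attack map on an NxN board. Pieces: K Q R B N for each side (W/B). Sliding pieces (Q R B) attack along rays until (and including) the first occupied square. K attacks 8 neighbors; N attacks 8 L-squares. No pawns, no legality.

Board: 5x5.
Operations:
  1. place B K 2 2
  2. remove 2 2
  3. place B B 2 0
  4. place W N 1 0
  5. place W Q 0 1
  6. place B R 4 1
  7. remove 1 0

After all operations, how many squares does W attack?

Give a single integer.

Answer: 12

Derivation:
Op 1: place BK@(2,2)
Op 2: remove (2,2)
Op 3: place BB@(2,0)
Op 4: place WN@(1,0)
Op 5: place WQ@(0,1)
Op 6: place BR@(4,1)
Op 7: remove (1,0)
Per-piece attacks for W:
  WQ@(0,1): attacks (0,2) (0,3) (0,4) (0,0) (1,1) (2,1) (3,1) (4,1) (1,2) (2,3) (3,4) (1,0) [ray(1,0) blocked at (4,1)]
Union (12 distinct): (0,0) (0,2) (0,3) (0,4) (1,0) (1,1) (1,2) (2,1) (2,3) (3,1) (3,4) (4,1)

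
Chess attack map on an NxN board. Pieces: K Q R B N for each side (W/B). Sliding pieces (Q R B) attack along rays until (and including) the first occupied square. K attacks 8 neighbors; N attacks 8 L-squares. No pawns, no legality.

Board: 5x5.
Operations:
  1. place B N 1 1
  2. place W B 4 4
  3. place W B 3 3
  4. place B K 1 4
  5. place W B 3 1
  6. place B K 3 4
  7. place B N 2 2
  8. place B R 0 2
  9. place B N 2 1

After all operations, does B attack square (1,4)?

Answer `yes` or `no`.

Op 1: place BN@(1,1)
Op 2: place WB@(4,4)
Op 3: place WB@(3,3)
Op 4: place BK@(1,4)
Op 5: place WB@(3,1)
Op 6: place BK@(3,4)
Op 7: place BN@(2,2)
Op 8: place BR@(0,2)
Op 9: place BN@(2,1)
Per-piece attacks for B:
  BR@(0,2): attacks (0,3) (0,4) (0,1) (0,0) (1,2) (2,2) [ray(1,0) blocked at (2,2)]
  BN@(1,1): attacks (2,3) (3,2) (0,3) (3,0)
  BK@(1,4): attacks (1,3) (2,4) (0,4) (2,3) (0,3)
  BN@(2,1): attacks (3,3) (4,2) (1,3) (0,2) (4,0) (0,0)
  BN@(2,2): attacks (3,4) (4,3) (1,4) (0,3) (3,0) (4,1) (1,0) (0,1)
  BK@(3,4): attacks (3,3) (4,4) (2,4) (4,3) (2,3)
B attacks (1,4): yes

Answer: yes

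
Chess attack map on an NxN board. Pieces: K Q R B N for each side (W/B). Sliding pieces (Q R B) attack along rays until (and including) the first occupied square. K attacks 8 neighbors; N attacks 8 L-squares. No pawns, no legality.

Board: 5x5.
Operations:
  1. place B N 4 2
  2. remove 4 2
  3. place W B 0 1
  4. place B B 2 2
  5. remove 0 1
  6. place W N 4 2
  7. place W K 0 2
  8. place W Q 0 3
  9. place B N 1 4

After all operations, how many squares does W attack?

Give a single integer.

Answer: 14

Derivation:
Op 1: place BN@(4,2)
Op 2: remove (4,2)
Op 3: place WB@(0,1)
Op 4: place BB@(2,2)
Op 5: remove (0,1)
Op 6: place WN@(4,2)
Op 7: place WK@(0,2)
Op 8: place WQ@(0,3)
Op 9: place BN@(1,4)
Per-piece attacks for W:
  WK@(0,2): attacks (0,3) (0,1) (1,2) (1,3) (1,1)
  WQ@(0,3): attacks (0,4) (0,2) (1,3) (2,3) (3,3) (4,3) (1,4) (1,2) (2,1) (3,0) [ray(0,-1) blocked at (0,2); ray(1,1) blocked at (1,4)]
  WN@(4,2): attacks (3,4) (2,3) (3,0) (2,1)
Union (14 distinct): (0,1) (0,2) (0,3) (0,4) (1,1) (1,2) (1,3) (1,4) (2,1) (2,3) (3,0) (3,3) (3,4) (4,3)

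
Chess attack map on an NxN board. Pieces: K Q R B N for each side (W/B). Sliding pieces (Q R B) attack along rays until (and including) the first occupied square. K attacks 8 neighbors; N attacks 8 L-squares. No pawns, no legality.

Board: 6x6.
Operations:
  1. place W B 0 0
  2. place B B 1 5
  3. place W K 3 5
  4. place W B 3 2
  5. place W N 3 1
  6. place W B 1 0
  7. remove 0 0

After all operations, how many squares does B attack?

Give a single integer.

Answer: 5

Derivation:
Op 1: place WB@(0,0)
Op 2: place BB@(1,5)
Op 3: place WK@(3,5)
Op 4: place WB@(3,2)
Op 5: place WN@(3,1)
Op 6: place WB@(1,0)
Op 7: remove (0,0)
Per-piece attacks for B:
  BB@(1,5): attacks (2,4) (3,3) (4,2) (5,1) (0,4)
Union (5 distinct): (0,4) (2,4) (3,3) (4,2) (5,1)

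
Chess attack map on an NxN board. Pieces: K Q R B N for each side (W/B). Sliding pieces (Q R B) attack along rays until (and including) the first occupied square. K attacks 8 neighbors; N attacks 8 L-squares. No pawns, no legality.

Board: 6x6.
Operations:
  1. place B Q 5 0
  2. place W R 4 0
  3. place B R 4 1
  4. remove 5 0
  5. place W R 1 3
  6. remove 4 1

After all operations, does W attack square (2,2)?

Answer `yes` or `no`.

Op 1: place BQ@(5,0)
Op 2: place WR@(4,0)
Op 3: place BR@(4,1)
Op 4: remove (5,0)
Op 5: place WR@(1,3)
Op 6: remove (4,1)
Per-piece attacks for W:
  WR@(1,3): attacks (1,4) (1,5) (1,2) (1,1) (1,0) (2,3) (3,3) (4,3) (5,3) (0,3)
  WR@(4,0): attacks (4,1) (4,2) (4,3) (4,4) (4,5) (5,0) (3,0) (2,0) (1,0) (0,0)
W attacks (2,2): no

Answer: no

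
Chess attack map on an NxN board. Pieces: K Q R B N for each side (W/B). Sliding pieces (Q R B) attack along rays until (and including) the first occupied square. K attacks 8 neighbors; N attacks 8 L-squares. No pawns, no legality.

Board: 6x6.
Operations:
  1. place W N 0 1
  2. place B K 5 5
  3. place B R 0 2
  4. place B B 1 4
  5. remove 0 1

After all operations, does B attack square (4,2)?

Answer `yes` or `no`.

Op 1: place WN@(0,1)
Op 2: place BK@(5,5)
Op 3: place BR@(0,2)
Op 4: place BB@(1,4)
Op 5: remove (0,1)
Per-piece attacks for B:
  BR@(0,2): attacks (0,3) (0,4) (0,5) (0,1) (0,0) (1,2) (2,2) (3,2) (4,2) (5,2)
  BB@(1,4): attacks (2,5) (2,3) (3,2) (4,1) (5,0) (0,5) (0,3)
  BK@(5,5): attacks (5,4) (4,5) (4,4)
B attacks (4,2): yes

Answer: yes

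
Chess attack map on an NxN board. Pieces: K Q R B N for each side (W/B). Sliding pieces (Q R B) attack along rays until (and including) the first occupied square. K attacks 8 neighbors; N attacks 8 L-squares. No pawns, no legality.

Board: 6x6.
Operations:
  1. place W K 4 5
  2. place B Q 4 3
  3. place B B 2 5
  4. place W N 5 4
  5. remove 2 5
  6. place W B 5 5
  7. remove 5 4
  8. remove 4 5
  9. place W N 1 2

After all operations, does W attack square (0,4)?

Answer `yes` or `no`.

Answer: yes

Derivation:
Op 1: place WK@(4,5)
Op 2: place BQ@(4,3)
Op 3: place BB@(2,5)
Op 4: place WN@(5,4)
Op 5: remove (2,5)
Op 6: place WB@(5,5)
Op 7: remove (5,4)
Op 8: remove (4,5)
Op 9: place WN@(1,2)
Per-piece attacks for W:
  WN@(1,2): attacks (2,4) (3,3) (0,4) (2,0) (3,1) (0,0)
  WB@(5,5): attacks (4,4) (3,3) (2,2) (1,1) (0,0)
W attacks (0,4): yes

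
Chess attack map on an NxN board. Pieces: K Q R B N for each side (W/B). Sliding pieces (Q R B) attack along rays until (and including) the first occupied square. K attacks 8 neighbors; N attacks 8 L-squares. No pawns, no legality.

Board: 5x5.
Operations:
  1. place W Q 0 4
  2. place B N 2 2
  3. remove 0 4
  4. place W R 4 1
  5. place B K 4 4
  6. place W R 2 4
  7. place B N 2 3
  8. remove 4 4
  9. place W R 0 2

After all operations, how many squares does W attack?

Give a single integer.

Answer: 16

Derivation:
Op 1: place WQ@(0,4)
Op 2: place BN@(2,2)
Op 3: remove (0,4)
Op 4: place WR@(4,1)
Op 5: place BK@(4,4)
Op 6: place WR@(2,4)
Op 7: place BN@(2,3)
Op 8: remove (4,4)
Op 9: place WR@(0,2)
Per-piece attacks for W:
  WR@(0,2): attacks (0,3) (0,4) (0,1) (0,0) (1,2) (2,2) [ray(1,0) blocked at (2,2)]
  WR@(2,4): attacks (2,3) (3,4) (4,4) (1,4) (0,4) [ray(0,-1) blocked at (2,3)]
  WR@(4,1): attacks (4,2) (4,3) (4,4) (4,0) (3,1) (2,1) (1,1) (0,1)
Union (16 distinct): (0,0) (0,1) (0,3) (0,4) (1,1) (1,2) (1,4) (2,1) (2,2) (2,3) (3,1) (3,4) (4,0) (4,2) (4,3) (4,4)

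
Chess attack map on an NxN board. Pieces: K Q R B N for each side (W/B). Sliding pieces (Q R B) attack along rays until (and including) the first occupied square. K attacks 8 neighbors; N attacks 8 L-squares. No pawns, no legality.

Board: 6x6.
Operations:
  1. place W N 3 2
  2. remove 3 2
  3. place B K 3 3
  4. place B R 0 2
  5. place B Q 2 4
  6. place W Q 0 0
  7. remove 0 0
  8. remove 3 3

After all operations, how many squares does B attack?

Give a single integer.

Op 1: place WN@(3,2)
Op 2: remove (3,2)
Op 3: place BK@(3,3)
Op 4: place BR@(0,2)
Op 5: place BQ@(2,4)
Op 6: place WQ@(0,0)
Op 7: remove (0,0)
Op 8: remove (3,3)
Per-piece attacks for B:
  BR@(0,2): attacks (0,3) (0,4) (0,5) (0,1) (0,0) (1,2) (2,2) (3,2) (4,2) (5,2)
  BQ@(2,4): attacks (2,5) (2,3) (2,2) (2,1) (2,0) (3,4) (4,4) (5,4) (1,4) (0,4) (3,5) (3,3) (4,2) (5,1) (1,5) (1,3) (0,2) [ray(-1,-1) blocked at (0,2)]
Union (24 distinct): (0,0) (0,1) (0,2) (0,3) (0,4) (0,5) (1,2) (1,3) (1,4) (1,5) (2,0) (2,1) (2,2) (2,3) (2,5) (3,2) (3,3) (3,4) (3,5) (4,2) (4,4) (5,1) (5,2) (5,4)

Answer: 24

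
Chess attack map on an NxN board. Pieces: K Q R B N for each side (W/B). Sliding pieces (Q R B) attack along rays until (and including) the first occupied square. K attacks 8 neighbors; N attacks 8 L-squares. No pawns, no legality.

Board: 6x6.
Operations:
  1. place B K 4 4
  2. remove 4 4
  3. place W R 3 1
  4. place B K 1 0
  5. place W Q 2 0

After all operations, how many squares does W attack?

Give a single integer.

Answer: 19

Derivation:
Op 1: place BK@(4,4)
Op 2: remove (4,4)
Op 3: place WR@(3,1)
Op 4: place BK@(1,0)
Op 5: place WQ@(2,0)
Per-piece attacks for W:
  WQ@(2,0): attacks (2,1) (2,2) (2,3) (2,4) (2,5) (3,0) (4,0) (5,0) (1,0) (3,1) (1,1) (0,2) [ray(-1,0) blocked at (1,0); ray(1,1) blocked at (3,1)]
  WR@(3,1): attacks (3,2) (3,3) (3,4) (3,5) (3,0) (4,1) (5,1) (2,1) (1,1) (0,1)
Union (19 distinct): (0,1) (0,2) (1,0) (1,1) (2,1) (2,2) (2,3) (2,4) (2,5) (3,0) (3,1) (3,2) (3,3) (3,4) (3,5) (4,0) (4,1) (5,0) (5,1)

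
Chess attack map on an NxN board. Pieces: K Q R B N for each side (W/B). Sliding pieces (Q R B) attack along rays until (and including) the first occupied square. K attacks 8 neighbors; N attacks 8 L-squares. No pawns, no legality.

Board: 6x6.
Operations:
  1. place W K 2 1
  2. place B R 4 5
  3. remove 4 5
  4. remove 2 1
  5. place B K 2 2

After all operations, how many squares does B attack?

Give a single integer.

Op 1: place WK@(2,1)
Op 2: place BR@(4,5)
Op 3: remove (4,5)
Op 4: remove (2,1)
Op 5: place BK@(2,2)
Per-piece attacks for B:
  BK@(2,2): attacks (2,3) (2,1) (3,2) (1,2) (3,3) (3,1) (1,3) (1,1)
Union (8 distinct): (1,1) (1,2) (1,3) (2,1) (2,3) (3,1) (3,2) (3,3)

Answer: 8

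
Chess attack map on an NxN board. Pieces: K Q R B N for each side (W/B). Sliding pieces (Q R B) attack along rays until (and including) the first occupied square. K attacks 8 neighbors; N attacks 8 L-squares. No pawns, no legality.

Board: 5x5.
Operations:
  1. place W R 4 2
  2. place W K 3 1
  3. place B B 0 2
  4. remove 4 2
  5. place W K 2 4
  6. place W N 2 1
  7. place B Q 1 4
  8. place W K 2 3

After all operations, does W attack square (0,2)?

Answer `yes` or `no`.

Answer: yes

Derivation:
Op 1: place WR@(4,2)
Op 2: place WK@(3,1)
Op 3: place BB@(0,2)
Op 4: remove (4,2)
Op 5: place WK@(2,4)
Op 6: place WN@(2,1)
Op 7: place BQ@(1,4)
Op 8: place WK@(2,3)
Per-piece attacks for W:
  WN@(2,1): attacks (3,3) (4,2) (1,3) (0,2) (4,0) (0,0)
  WK@(2,3): attacks (2,4) (2,2) (3,3) (1,3) (3,4) (3,2) (1,4) (1,2)
  WK@(2,4): attacks (2,3) (3,4) (1,4) (3,3) (1,3)
  WK@(3,1): attacks (3,2) (3,0) (4,1) (2,1) (4,2) (4,0) (2,2) (2,0)
W attacks (0,2): yes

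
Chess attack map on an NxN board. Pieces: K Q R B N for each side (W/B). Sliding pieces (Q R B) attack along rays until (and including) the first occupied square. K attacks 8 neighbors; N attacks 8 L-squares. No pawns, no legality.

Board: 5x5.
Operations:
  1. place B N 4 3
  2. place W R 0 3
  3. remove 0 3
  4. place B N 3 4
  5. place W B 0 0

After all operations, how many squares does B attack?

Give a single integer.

Op 1: place BN@(4,3)
Op 2: place WR@(0,3)
Op 3: remove (0,3)
Op 4: place BN@(3,4)
Op 5: place WB@(0,0)
Per-piece attacks for B:
  BN@(3,4): attacks (4,2) (2,2) (1,3)
  BN@(4,3): attacks (2,4) (3,1) (2,2)
Union (5 distinct): (1,3) (2,2) (2,4) (3,1) (4,2)

Answer: 5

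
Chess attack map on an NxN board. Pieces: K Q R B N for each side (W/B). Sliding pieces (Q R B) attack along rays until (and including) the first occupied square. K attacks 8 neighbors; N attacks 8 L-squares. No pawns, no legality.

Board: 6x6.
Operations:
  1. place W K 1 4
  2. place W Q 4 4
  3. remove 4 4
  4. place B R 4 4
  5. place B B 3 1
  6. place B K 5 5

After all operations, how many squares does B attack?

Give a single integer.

Op 1: place WK@(1,4)
Op 2: place WQ@(4,4)
Op 3: remove (4,4)
Op 4: place BR@(4,4)
Op 5: place BB@(3,1)
Op 6: place BK@(5,5)
Per-piece attacks for B:
  BB@(3,1): attacks (4,2) (5,3) (4,0) (2,2) (1,3) (0,4) (2,0)
  BR@(4,4): attacks (4,5) (4,3) (4,2) (4,1) (4,0) (5,4) (3,4) (2,4) (1,4) [ray(-1,0) blocked at (1,4)]
  BK@(5,5): attacks (5,4) (4,5) (4,4)
Union (15 distinct): (0,4) (1,3) (1,4) (2,0) (2,2) (2,4) (3,4) (4,0) (4,1) (4,2) (4,3) (4,4) (4,5) (5,3) (5,4)

Answer: 15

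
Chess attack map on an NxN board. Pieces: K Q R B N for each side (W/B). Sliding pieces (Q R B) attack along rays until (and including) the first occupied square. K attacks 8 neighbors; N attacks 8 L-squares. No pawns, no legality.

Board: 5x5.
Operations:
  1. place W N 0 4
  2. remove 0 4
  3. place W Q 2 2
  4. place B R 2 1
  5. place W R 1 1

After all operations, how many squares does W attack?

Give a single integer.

Op 1: place WN@(0,4)
Op 2: remove (0,4)
Op 3: place WQ@(2,2)
Op 4: place BR@(2,1)
Op 5: place WR@(1,1)
Per-piece attacks for W:
  WR@(1,1): attacks (1,2) (1,3) (1,4) (1,0) (2,1) (0,1) [ray(1,0) blocked at (2,1)]
  WQ@(2,2): attacks (2,3) (2,4) (2,1) (3,2) (4,2) (1,2) (0,2) (3,3) (4,4) (3,1) (4,0) (1,3) (0,4) (1,1) [ray(0,-1) blocked at (2,1); ray(-1,-1) blocked at (1,1)]
Union (17 distinct): (0,1) (0,2) (0,4) (1,0) (1,1) (1,2) (1,3) (1,4) (2,1) (2,3) (2,4) (3,1) (3,2) (3,3) (4,0) (4,2) (4,4)

Answer: 17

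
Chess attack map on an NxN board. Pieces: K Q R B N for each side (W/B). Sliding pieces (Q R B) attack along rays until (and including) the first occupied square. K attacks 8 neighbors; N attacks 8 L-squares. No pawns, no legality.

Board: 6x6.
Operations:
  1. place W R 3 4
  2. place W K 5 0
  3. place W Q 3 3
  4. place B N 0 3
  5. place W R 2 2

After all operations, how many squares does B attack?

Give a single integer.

Answer: 4

Derivation:
Op 1: place WR@(3,4)
Op 2: place WK@(5,0)
Op 3: place WQ@(3,3)
Op 4: place BN@(0,3)
Op 5: place WR@(2,2)
Per-piece attacks for B:
  BN@(0,3): attacks (1,5) (2,4) (1,1) (2,2)
Union (4 distinct): (1,1) (1,5) (2,2) (2,4)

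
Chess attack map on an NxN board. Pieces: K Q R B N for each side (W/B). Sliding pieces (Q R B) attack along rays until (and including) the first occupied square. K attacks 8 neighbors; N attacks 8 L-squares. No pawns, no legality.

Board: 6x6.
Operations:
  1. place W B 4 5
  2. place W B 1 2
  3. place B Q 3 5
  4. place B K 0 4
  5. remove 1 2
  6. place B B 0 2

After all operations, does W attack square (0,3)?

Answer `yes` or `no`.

Answer: no

Derivation:
Op 1: place WB@(4,5)
Op 2: place WB@(1,2)
Op 3: place BQ@(3,5)
Op 4: place BK@(0,4)
Op 5: remove (1,2)
Op 6: place BB@(0,2)
Per-piece attacks for W:
  WB@(4,5): attacks (5,4) (3,4) (2,3) (1,2) (0,1)
W attacks (0,3): no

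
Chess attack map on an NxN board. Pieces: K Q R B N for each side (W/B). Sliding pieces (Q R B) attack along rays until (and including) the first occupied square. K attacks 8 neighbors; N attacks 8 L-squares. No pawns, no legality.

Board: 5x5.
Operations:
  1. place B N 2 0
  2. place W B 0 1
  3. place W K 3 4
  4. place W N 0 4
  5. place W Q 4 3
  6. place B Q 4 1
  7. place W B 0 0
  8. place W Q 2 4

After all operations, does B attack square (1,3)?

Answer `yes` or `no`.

Answer: no

Derivation:
Op 1: place BN@(2,0)
Op 2: place WB@(0,1)
Op 3: place WK@(3,4)
Op 4: place WN@(0,4)
Op 5: place WQ@(4,3)
Op 6: place BQ@(4,1)
Op 7: place WB@(0,0)
Op 8: place WQ@(2,4)
Per-piece attacks for B:
  BN@(2,0): attacks (3,2) (4,1) (1,2) (0,1)
  BQ@(4,1): attacks (4,2) (4,3) (4,0) (3,1) (2,1) (1,1) (0,1) (3,2) (2,3) (1,4) (3,0) [ray(0,1) blocked at (4,3); ray(-1,0) blocked at (0,1)]
B attacks (1,3): no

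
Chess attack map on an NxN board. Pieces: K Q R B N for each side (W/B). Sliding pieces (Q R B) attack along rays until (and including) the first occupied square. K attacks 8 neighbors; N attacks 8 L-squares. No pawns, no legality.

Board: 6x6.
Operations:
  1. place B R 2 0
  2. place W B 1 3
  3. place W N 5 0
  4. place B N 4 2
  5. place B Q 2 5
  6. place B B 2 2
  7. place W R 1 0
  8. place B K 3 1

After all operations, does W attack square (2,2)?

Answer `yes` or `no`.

Op 1: place BR@(2,0)
Op 2: place WB@(1,3)
Op 3: place WN@(5,0)
Op 4: place BN@(4,2)
Op 5: place BQ@(2,5)
Op 6: place BB@(2,2)
Op 7: place WR@(1,0)
Op 8: place BK@(3,1)
Per-piece attacks for W:
  WR@(1,0): attacks (1,1) (1,2) (1,3) (2,0) (0,0) [ray(0,1) blocked at (1,3); ray(1,0) blocked at (2,0)]
  WB@(1,3): attacks (2,4) (3,5) (2,2) (0,4) (0,2) [ray(1,-1) blocked at (2,2)]
  WN@(5,0): attacks (4,2) (3,1)
W attacks (2,2): yes

Answer: yes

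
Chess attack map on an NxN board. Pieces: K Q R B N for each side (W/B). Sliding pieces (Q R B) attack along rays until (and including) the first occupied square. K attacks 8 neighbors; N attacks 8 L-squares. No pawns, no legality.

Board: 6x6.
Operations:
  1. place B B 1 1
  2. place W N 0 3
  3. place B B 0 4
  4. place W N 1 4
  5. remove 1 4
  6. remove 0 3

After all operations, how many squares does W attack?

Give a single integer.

Answer: 0

Derivation:
Op 1: place BB@(1,1)
Op 2: place WN@(0,3)
Op 3: place BB@(0,4)
Op 4: place WN@(1,4)
Op 5: remove (1,4)
Op 6: remove (0,3)
Per-piece attacks for W:
Union (0 distinct): (none)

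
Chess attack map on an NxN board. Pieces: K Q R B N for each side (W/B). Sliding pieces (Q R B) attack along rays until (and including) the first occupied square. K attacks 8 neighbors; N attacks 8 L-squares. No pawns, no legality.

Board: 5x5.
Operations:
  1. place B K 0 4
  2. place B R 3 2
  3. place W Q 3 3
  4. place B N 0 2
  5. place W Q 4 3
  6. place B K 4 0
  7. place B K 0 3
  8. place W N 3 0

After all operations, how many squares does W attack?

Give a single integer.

Answer: 15

Derivation:
Op 1: place BK@(0,4)
Op 2: place BR@(3,2)
Op 3: place WQ@(3,3)
Op 4: place BN@(0,2)
Op 5: place WQ@(4,3)
Op 6: place BK@(4,0)
Op 7: place BK@(0,3)
Op 8: place WN@(3,0)
Per-piece attacks for W:
  WN@(3,0): attacks (4,2) (2,2) (1,1)
  WQ@(3,3): attacks (3,4) (3,2) (4,3) (2,3) (1,3) (0,3) (4,4) (4,2) (2,4) (2,2) (1,1) (0,0) [ray(0,-1) blocked at (3,2); ray(1,0) blocked at (4,3); ray(-1,0) blocked at (0,3)]
  WQ@(4,3): attacks (4,4) (4,2) (4,1) (4,0) (3,3) (3,4) (3,2) [ray(0,-1) blocked at (4,0); ray(-1,0) blocked at (3,3); ray(-1,-1) blocked at (3,2)]
Union (15 distinct): (0,0) (0,3) (1,1) (1,3) (2,2) (2,3) (2,4) (3,2) (3,3) (3,4) (4,0) (4,1) (4,2) (4,3) (4,4)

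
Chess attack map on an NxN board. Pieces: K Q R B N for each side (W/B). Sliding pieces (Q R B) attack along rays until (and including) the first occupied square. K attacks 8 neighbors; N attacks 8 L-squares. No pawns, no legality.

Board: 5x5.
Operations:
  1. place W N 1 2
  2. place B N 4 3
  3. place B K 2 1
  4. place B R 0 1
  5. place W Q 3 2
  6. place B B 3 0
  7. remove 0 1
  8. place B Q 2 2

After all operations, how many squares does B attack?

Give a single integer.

Op 1: place WN@(1,2)
Op 2: place BN@(4,3)
Op 3: place BK@(2,1)
Op 4: place BR@(0,1)
Op 5: place WQ@(3,2)
Op 6: place BB@(3,0)
Op 7: remove (0,1)
Op 8: place BQ@(2,2)
Per-piece attacks for B:
  BK@(2,1): attacks (2,2) (2,0) (3,1) (1,1) (3,2) (3,0) (1,2) (1,0)
  BQ@(2,2): attacks (2,3) (2,4) (2,1) (3,2) (1,2) (3,3) (4,4) (3,1) (4,0) (1,3) (0,4) (1,1) (0,0) [ray(0,-1) blocked at (2,1); ray(1,0) blocked at (3,2); ray(-1,0) blocked at (1,2)]
  BB@(3,0): attacks (4,1) (2,1) [ray(-1,1) blocked at (2,1)]
  BN@(4,3): attacks (2,4) (3,1) (2,2)
Union (18 distinct): (0,0) (0,4) (1,0) (1,1) (1,2) (1,3) (2,0) (2,1) (2,2) (2,3) (2,4) (3,0) (3,1) (3,2) (3,3) (4,0) (4,1) (4,4)

Answer: 18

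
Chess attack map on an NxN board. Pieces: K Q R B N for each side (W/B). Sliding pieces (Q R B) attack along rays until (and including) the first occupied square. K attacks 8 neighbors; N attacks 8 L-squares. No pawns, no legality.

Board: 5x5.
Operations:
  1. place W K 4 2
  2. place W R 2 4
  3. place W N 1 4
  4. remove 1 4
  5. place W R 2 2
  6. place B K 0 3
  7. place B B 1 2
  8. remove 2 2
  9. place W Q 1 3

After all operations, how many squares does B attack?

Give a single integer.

Answer: 11

Derivation:
Op 1: place WK@(4,2)
Op 2: place WR@(2,4)
Op 3: place WN@(1,4)
Op 4: remove (1,4)
Op 5: place WR@(2,2)
Op 6: place BK@(0,3)
Op 7: place BB@(1,2)
Op 8: remove (2,2)
Op 9: place WQ@(1,3)
Per-piece attacks for B:
  BK@(0,3): attacks (0,4) (0,2) (1,3) (1,4) (1,2)
  BB@(1,2): attacks (2,3) (3,4) (2,1) (3,0) (0,3) (0,1) [ray(-1,1) blocked at (0,3)]
Union (11 distinct): (0,1) (0,2) (0,3) (0,4) (1,2) (1,3) (1,4) (2,1) (2,3) (3,0) (3,4)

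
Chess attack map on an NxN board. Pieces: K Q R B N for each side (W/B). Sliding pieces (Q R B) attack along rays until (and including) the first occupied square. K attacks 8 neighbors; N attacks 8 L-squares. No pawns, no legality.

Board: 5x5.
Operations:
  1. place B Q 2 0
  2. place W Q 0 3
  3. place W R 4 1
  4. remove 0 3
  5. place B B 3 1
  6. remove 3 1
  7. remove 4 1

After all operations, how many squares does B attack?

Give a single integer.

Op 1: place BQ@(2,0)
Op 2: place WQ@(0,3)
Op 3: place WR@(4,1)
Op 4: remove (0,3)
Op 5: place BB@(3,1)
Op 6: remove (3,1)
Op 7: remove (4,1)
Per-piece attacks for B:
  BQ@(2,0): attacks (2,1) (2,2) (2,3) (2,4) (3,0) (4,0) (1,0) (0,0) (3,1) (4,2) (1,1) (0,2)
Union (12 distinct): (0,0) (0,2) (1,0) (1,1) (2,1) (2,2) (2,3) (2,4) (3,0) (3,1) (4,0) (4,2)

Answer: 12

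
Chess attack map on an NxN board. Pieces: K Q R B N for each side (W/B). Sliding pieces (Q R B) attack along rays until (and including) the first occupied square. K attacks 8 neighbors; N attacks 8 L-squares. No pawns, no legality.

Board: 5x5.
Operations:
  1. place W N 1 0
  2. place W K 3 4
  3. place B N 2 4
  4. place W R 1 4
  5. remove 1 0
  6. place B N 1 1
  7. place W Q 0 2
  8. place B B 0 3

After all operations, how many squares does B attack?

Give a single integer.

Op 1: place WN@(1,0)
Op 2: place WK@(3,4)
Op 3: place BN@(2,4)
Op 4: place WR@(1,4)
Op 5: remove (1,0)
Op 6: place BN@(1,1)
Op 7: place WQ@(0,2)
Op 8: place BB@(0,3)
Per-piece attacks for B:
  BB@(0,3): attacks (1,4) (1,2) (2,1) (3,0) [ray(1,1) blocked at (1,4)]
  BN@(1,1): attacks (2,3) (3,2) (0,3) (3,0)
  BN@(2,4): attacks (3,2) (4,3) (1,2) (0,3)
Union (8 distinct): (0,3) (1,2) (1,4) (2,1) (2,3) (3,0) (3,2) (4,3)

Answer: 8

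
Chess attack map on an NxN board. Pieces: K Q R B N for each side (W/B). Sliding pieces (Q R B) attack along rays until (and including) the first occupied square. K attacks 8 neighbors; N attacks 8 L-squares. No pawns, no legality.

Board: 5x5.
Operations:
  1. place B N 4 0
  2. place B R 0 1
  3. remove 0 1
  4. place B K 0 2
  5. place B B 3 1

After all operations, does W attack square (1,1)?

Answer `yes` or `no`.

Answer: no

Derivation:
Op 1: place BN@(4,0)
Op 2: place BR@(0,1)
Op 3: remove (0,1)
Op 4: place BK@(0,2)
Op 5: place BB@(3,1)
Per-piece attacks for W:
W attacks (1,1): no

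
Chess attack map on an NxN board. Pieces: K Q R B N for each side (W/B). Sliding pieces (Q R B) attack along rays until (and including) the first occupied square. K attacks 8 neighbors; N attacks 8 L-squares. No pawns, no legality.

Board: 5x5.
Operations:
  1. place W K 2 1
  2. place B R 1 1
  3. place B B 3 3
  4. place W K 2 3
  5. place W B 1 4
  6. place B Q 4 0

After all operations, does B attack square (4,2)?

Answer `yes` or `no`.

Op 1: place WK@(2,1)
Op 2: place BR@(1,1)
Op 3: place BB@(3,3)
Op 4: place WK@(2,3)
Op 5: place WB@(1,4)
Op 6: place BQ@(4,0)
Per-piece attacks for B:
  BR@(1,1): attacks (1,2) (1,3) (1,4) (1,0) (2,1) (0,1) [ray(0,1) blocked at (1,4); ray(1,0) blocked at (2,1)]
  BB@(3,3): attacks (4,4) (4,2) (2,4) (2,2) (1,1) [ray(-1,-1) blocked at (1,1)]
  BQ@(4,0): attacks (4,1) (4,2) (4,3) (4,4) (3,0) (2,0) (1,0) (0,0) (3,1) (2,2) (1,3) (0,4)
B attacks (4,2): yes

Answer: yes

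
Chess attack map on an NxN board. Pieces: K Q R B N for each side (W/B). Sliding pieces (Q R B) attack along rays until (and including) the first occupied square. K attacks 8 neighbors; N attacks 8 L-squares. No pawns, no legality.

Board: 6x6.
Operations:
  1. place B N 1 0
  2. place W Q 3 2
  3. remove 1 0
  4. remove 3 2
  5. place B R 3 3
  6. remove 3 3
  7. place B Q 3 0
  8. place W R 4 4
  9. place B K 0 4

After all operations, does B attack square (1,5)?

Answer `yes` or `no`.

Answer: yes

Derivation:
Op 1: place BN@(1,0)
Op 2: place WQ@(3,2)
Op 3: remove (1,0)
Op 4: remove (3,2)
Op 5: place BR@(3,3)
Op 6: remove (3,3)
Op 7: place BQ@(3,0)
Op 8: place WR@(4,4)
Op 9: place BK@(0,4)
Per-piece attacks for B:
  BK@(0,4): attacks (0,5) (0,3) (1,4) (1,5) (1,3)
  BQ@(3,0): attacks (3,1) (3,2) (3,3) (3,4) (3,5) (4,0) (5,0) (2,0) (1,0) (0,0) (4,1) (5,2) (2,1) (1,2) (0,3)
B attacks (1,5): yes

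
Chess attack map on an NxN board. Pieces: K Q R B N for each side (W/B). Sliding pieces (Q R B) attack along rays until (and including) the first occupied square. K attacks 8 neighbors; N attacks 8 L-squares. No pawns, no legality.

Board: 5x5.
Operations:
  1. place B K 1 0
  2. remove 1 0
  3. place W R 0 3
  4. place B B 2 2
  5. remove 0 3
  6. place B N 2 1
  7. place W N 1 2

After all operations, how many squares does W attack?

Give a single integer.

Answer: 6

Derivation:
Op 1: place BK@(1,0)
Op 2: remove (1,0)
Op 3: place WR@(0,3)
Op 4: place BB@(2,2)
Op 5: remove (0,3)
Op 6: place BN@(2,1)
Op 7: place WN@(1,2)
Per-piece attacks for W:
  WN@(1,2): attacks (2,4) (3,3) (0,4) (2,0) (3,1) (0,0)
Union (6 distinct): (0,0) (0,4) (2,0) (2,4) (3,1) (3,3)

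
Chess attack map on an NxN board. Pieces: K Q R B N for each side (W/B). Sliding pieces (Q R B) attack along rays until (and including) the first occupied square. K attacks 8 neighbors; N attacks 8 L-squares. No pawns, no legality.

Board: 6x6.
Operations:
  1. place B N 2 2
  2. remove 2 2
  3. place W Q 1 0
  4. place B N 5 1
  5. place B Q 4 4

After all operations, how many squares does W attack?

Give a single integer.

Op 1: place BN@(2,2)
Op 2: remove (2,2)
Op 3: place WQ@(1,0)
Op 4: place BN@(5,1)
Op 5: place BQ@(4,4)
Per-piece attacks for W:
  WQ@(1,0): attacks (1,1) (1,2) (1,3) (1,4) (1,5) (2,0) (3,0) (4,0) (5,0) (0,0) (2,1) (3,2) (4,3) (5,4) (0,1)
Union (15 distinct): (0,0) (0,1) (1,1) (1,2) (1,3) (1,4) (1,5) (2,0) (2,1) (3,0) (3,2) (4,0) (4,3) (5,0) (5,4)

Answer: 15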